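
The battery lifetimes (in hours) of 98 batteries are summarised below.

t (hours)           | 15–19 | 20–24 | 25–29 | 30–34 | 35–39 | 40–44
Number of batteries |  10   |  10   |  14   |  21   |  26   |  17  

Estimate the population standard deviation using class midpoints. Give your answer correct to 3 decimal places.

7.789

Midpoints: 17, 22, 27, 32, 37, 42
n = 98, Σfm = 3116, mean = 31.7959
Σfm² = 105022
Σf(m − x̄)² = Σfm² − (Σfm)²/n = 105022 − 3116²/98 = 5945.9184
Population variance = 5945.9184 / 98 = 60.6726
Standard deviation = √60.6726 = 7.7893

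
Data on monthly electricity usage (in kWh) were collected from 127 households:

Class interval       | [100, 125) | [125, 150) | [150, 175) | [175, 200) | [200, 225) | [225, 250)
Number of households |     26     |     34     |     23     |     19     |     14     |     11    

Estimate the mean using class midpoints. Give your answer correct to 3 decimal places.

Midpoints: 112.5, 137.5, 162.5, 187.5, 212.5, 237.5
Σfm = 26×112.5 + 34×137.5 + 23×162.5 + 19×187.5 + 14×212.5 + 11×237.5 = 20487.5
n = Σf = 127
Mean = 20487.5 / 127 = 161.3189

161.319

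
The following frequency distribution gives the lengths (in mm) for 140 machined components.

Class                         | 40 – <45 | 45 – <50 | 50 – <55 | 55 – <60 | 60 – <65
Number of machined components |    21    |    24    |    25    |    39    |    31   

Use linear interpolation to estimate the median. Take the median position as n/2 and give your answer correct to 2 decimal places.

55.00

Cumulative frequencies: 21, 45, 70, 109, 140
n = 140; position = n/2 = 70.
This falls in the class 50 – <55: L = 50, F = 45, f = 25, h = 5.
Median ≈ 50 + ((70 − 45) / 25) × 5 = 55.0000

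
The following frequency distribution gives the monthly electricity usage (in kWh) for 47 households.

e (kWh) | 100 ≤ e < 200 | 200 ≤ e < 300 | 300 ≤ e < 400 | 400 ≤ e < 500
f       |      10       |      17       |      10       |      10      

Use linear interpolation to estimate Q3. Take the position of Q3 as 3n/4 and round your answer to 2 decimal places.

Cumulative frequencies: 10, 27, 37, 47
n = 47; position = 3n/4 = 35.25.
This falls in the class 300 ≤ e < 400: L = 300, F = 27, f = 10, h = 100.
Upper quartile ≈ 300 + ((35.25 − 27) / 10) × 100 = 382.5000

382.50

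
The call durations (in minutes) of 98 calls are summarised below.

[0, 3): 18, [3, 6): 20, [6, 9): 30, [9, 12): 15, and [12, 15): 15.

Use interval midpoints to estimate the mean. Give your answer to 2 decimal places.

Midpoints: 1.5, 4.5, 7.5, 10.5, 13.5
Σfm = 18×1.5 + 20×4.5 + 30×7.5 + 15×10.5 + 15×13.5 = 702
n = Σf = 98
Mean = 702 / 98 = 7.1633

7.16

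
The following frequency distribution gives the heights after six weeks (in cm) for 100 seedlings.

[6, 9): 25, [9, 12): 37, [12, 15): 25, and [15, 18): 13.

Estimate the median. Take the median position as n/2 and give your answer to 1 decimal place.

Cumulative frequencies: 25, 62, 87, 100
n = 100; position = n/2 = 50.
This falls in the class [9, 12): L = 9, F = 25, f = 37, h = 3.
Median ≈ 9 + ((50 − 25) / 37) × 3 = 11.0270

11.0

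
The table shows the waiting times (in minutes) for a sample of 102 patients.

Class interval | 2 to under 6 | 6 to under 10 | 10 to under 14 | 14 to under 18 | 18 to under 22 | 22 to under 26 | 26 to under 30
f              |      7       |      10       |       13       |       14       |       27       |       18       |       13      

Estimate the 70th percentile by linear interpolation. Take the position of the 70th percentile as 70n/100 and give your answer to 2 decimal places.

Cumulative frequencies: 7, 17, 30, 44, 71, 89, 102
n = 102; position = 70n/100 = 71.4.
This falls in the class 22 to under 26: L = 22, F = 71, f = 18, h = 4.
70th percentile ≈ 22 + ((71.4 − 71) / 18) × 4 = 22.0889

22.09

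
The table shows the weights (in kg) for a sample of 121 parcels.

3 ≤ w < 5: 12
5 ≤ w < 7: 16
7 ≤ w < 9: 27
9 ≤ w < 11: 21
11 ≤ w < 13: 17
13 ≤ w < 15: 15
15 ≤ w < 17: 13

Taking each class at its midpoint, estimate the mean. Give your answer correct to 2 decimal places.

Midpoints: 4, 6, 8, 10, 12, 14, 16
Σfm = 12×4 + 16×6 + 27×8 + 21×10 + 17×12 + 15×14 + 13×16 = 1192
n = Σf = 121
Mean = 1192 / 121 = 9.8512

9.85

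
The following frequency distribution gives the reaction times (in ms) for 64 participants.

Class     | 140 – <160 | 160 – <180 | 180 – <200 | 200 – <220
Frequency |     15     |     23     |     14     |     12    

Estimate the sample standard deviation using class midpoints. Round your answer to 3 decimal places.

20.890

Midpoints: 150, 170, 190, 210
n = 64, Σfm = 11340, mean = 177.1875
Σfm² = 2036800
Σf(m − x̄)² = Σfm² − (Σfm)²/n = 2036800 − 11340²/64 = 27493.7500
Sample variance = 27493.7500 / 63 = 436.4087
Standard deviation = √436.4087 = 20.8904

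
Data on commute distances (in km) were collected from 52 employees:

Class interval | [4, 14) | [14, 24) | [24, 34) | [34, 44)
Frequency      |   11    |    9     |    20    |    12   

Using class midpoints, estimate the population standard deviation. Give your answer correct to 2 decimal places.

10.57

Midpoints: 9, 19, 29, 39
n = 52, Σfm = 1318, mean = 25.3462
Σfm² = 39212
Σf(m − x̄)² = Σfm² − (Σfm)²/n = 39212 − 1318²/52 = 5805.7692
Population variance = 5805.7692 / 52 = 111.6494
Standard deviation = √111.6494 = 10.5664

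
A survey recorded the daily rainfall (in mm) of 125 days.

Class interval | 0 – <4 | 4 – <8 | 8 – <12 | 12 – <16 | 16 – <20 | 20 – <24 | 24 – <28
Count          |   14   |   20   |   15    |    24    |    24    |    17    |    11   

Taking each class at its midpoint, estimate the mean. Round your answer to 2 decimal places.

Midpoints: 2, 6, 10, 14, 18, 22, 26
Σfm = 14×2 + 20×6 + 15×10 + 24×14 + 24×18 + 17×22 + 11×26 = 1726
n = Σf = 125
Mean = 1726 / 125 = 13.8080

13.81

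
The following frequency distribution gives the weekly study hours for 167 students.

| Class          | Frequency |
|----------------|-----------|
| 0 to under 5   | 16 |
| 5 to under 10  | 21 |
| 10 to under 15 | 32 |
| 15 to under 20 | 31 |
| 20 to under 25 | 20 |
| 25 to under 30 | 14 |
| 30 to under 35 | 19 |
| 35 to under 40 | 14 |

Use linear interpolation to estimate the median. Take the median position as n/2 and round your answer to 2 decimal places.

Cumulative frequencies: 16, 37, 69, 100, 120, 134, 153, 167
n = 167; position = n/2 = 83.5.
This falls in the class 15 to under 20: L = 15, F = 69, f = 31, h = 5.
Median ≈ 15 + ((83.5 − 69) / 31) × 5 = 17.3387

17.34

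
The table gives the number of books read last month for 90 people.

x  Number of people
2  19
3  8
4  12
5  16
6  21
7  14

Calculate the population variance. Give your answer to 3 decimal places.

Values: 2, 3, 4, 5, 6, 7
n = 90, Σfx = 414, mean = 4.6000
Σfx² = 2182
Σf(x − x̄)² = Σfx² − (Σfx)²/n = 2182 − 414²/90 = 277.6000
Population variance = 277.6000 / 90 = 3.0844

3.084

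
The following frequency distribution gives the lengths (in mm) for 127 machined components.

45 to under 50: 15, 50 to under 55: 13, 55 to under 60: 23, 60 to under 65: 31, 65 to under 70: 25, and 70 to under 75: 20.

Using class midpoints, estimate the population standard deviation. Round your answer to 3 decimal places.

Midpoints: 47.5, 52.5, 57.5, 62.5, 67.5, 72.5
n = 127, Σfm = 7792.5, mean = 61.3583
Σfm² = 485843.75
Σf(m − x̄)² = Σfm² − (Σfm)²/n = 485843.75 − 7792.5²/127 = 7709.4488
Population variance = 7709.4488 / 127 = 60.7043
Standard deviation = √60.7043 = 7.7913

7.791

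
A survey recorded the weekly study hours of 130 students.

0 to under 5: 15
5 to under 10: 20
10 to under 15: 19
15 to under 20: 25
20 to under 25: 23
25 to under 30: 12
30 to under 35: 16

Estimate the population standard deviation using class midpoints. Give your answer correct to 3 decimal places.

Midpoints: 2.5, 7.5, 12.5, 17.5, 22.5, 27.5, 32.5
n = 130, Σfm = 2230, mean = 17.1538
Σfm² = 49462.5
Σf(m − x̄)² = Σfm² − (Σfm)²/n = 49462.5 − 2230²/130 = 11209.4231
Population variance = 11209.4231 / 130 = 86.2263
Standard deviation = √86.2263 = 9.2858

9.286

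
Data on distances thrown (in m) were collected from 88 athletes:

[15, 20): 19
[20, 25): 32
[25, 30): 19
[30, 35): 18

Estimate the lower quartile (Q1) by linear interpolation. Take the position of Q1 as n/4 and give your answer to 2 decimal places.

Cumulative frequencies: 19, 51, 70, 88
n = 88; position = n/4 = 22.
This falls in the class [20, 25): L = 20, F = 19, f = 32, h = 5.
Lower quartile ≈ 20 + ((22 − 19) / 32) × 5 = 20.4688

20.47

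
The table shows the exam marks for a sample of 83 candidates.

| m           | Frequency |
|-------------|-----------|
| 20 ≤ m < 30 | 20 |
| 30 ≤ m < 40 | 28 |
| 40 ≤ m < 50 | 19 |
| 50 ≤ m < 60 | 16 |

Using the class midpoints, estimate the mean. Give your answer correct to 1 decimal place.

38.7

Midpoints: 25, 35, 45, 55
Σfm = 20×25 + 28×35 + 19×45 + 16×55 = 3215
n = Σf = 83
Mean = 3215 / 83 = 38.7349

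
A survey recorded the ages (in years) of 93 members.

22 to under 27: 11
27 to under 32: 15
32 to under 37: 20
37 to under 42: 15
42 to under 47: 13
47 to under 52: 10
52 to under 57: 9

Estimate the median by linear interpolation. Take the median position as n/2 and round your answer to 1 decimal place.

Cumulative frequencies: 11, 26, 46, 61, 74, 84, 93
n = 93; position = n/2 = 46.5.
This falls in the class 37 to under 42: L = 37, F = 46, f = 15, h = 5.
Median ≈ 37 + ((46.5 − 46) / 15) × 5 = 37.1667

37.2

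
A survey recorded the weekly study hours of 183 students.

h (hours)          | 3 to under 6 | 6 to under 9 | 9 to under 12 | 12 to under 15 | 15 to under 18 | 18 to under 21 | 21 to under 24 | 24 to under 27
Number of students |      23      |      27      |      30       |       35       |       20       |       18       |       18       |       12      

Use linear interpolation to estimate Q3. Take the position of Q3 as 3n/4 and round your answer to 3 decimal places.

18.375

Cumulative frequencies: 23, 50, 80, 115, 135, 153, 171, 183
n = 183; position = 3n/4 = 137.25.
This falls in the class 18 to under 21: L = 18, F = 135, f = 18, h = 3.
Upper quartile ≈ 18 + ((137.25 − 135) / 18) × 3 = 18.3750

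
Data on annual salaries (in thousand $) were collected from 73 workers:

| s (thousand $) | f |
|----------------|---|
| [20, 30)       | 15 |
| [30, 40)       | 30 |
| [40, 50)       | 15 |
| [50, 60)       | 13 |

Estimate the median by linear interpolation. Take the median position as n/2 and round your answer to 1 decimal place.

37.2

Cumulative frequencies: 15, 45, 60, 73
n = 73; position = n/2 = 36.5.
This falls in the class [30, 40): L = 30, F = 15, f = 30, h = 10.
Median ≈ 30 + ((36.5 − 15) / 30) × 10 = 37.1667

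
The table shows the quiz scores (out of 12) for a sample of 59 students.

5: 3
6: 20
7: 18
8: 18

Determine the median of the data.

7

Cumulative frequencies: 3, 23, 41, 59
n = 59, so the median is the value in position (n+1)/2 = 30.
Position 30 falls at value 7.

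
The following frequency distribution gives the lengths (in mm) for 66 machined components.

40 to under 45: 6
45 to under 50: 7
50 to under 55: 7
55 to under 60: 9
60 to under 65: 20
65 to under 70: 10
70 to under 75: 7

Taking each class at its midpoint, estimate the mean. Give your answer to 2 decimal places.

Midpoints: 42.5, 47.5, 52.5, 57.5, 62.5, 67.5, 72.5
Σfm = 6×42.5 + 7×47.5 + 7×52.5 + 9×57.5 + 20×62.5 + 10×67.5 + 7×72.5 = 3905
n = Σf = 66
Mean = 3905 / 66 = 59.1667

59.17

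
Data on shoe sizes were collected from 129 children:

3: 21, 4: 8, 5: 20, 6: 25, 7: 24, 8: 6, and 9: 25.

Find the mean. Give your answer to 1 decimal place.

Values: 3, 4, 5, 6, 7, 8, 9
Σfx = 21×3 + 8×4 + 20×5 + 25×6 + 24×7 + 6×8 + 25×9 = 786
n = Σf = 129
Mean = 786 / 129 = 6.0930

6.1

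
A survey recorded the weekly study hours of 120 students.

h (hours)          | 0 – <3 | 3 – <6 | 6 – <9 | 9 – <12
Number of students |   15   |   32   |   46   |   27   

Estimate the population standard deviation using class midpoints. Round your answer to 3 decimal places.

2.856

Midpoints: 1.5, 4.5, 7.5, 10.5
n = 120, Σfm = 795, mean = 6.6250
Σfm² = 6246
Σf(m − x̄)² = Σfm² − (Σfm)²/n = 6246 − 795²/120 = 979.1250
Population variance = 979.1250 / 120 = 8.1594
Standard deviation = √8.1594 = 2.8565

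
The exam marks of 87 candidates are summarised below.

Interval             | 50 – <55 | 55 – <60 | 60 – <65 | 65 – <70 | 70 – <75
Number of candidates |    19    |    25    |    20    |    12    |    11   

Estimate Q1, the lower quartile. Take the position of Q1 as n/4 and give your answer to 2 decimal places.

Cumulative frequencies: 19, 44, 64, 76, 87
n = 87; position = n/4 = 21.75.
This falls in the class 55 – <60: L = 55, F = 19, f = 25, h = 5.
Lower quartile ≈ 55 + ((21.75 − 19) / 25) × 5 = 55.5500

55.55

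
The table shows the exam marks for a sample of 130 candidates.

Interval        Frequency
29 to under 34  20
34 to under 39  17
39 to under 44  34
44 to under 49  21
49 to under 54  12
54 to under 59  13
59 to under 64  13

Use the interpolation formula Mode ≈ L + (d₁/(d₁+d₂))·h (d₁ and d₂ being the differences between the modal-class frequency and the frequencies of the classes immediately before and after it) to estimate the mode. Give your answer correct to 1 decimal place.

41.8

Modal class: 39 to under 44 (highest frequency 34).
d₁ = 34 − 17 = 17, d₂ = 34 − 21 = 13
Mode ≈ 39 + (17/(17+13)) × 5 = 39 + 2.8333 = 41.8333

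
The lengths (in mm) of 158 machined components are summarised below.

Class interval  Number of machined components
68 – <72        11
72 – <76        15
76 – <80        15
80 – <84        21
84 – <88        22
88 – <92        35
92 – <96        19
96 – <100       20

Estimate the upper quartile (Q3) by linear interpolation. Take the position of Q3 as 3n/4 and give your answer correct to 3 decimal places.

91.943

Cumulative frequencies: 11, 26, 41, 62, 84, 119, 138, 158
n = 158; position = 3n/4 = 118.5.
This falls in the class 88 – <92: L = 88, F = 84, f = 35, h = 4.
Upper quartile ≈ 88 + ((118.5 − 84) / 35) × 4 = 91.9429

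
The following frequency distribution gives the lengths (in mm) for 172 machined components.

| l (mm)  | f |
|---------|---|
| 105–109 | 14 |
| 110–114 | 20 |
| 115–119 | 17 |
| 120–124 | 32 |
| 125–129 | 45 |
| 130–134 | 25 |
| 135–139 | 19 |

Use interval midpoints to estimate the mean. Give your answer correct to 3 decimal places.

123.541

Midpoints: 107, 112, 117, 122, 127, 132, 137
Σfm = 14×107 + 20×112 + 17×117 + 32×122 + 45×127 + 25×132 + 19×137 = 21249
n = Σf = 172
Mean = 21249 / 172 = 123.5407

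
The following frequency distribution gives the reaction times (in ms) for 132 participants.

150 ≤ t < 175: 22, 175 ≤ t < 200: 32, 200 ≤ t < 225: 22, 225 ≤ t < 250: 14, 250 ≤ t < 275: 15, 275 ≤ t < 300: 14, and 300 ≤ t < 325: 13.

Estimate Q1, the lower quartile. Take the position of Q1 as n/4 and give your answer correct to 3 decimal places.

183.594

Cumulative frequencies: 22, 54, 76, 90, 105, 119, 132
n = 132; position = n/4 = 33.
This falls in the class 175 ≤ t < 200: L = 175, F = 22, f = 32, h = 25.
Lower quartile ≈ 175 + ((33 − 22) / 32) × 25 = 183.5938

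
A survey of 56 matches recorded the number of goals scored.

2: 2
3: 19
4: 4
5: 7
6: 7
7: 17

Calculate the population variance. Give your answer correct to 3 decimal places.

Values: 2, 3, 4, 5, 6, 7
n = 56, Σfx = 273, mean = 4.8750
Σfx² = 1503
Σf(x − x̄)² = Σfx² − (Σfx)²/n = 1503 − 273²/56 = 172.1250
Population variance = 172.1250 / 56 = 3.0737

3.074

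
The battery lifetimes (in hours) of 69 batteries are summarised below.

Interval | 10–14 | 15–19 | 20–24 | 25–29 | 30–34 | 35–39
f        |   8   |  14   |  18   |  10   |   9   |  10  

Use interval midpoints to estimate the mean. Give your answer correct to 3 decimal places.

Midpoints: 12, 17, 22, 27, 32, 37
Σfm = 8×12 + 14×17 + 18×22 + 10×27 + 9×32 + 10×37 = 1658
n = Σf = 69
Mean = 1658 / 69 = 24.0290

24.029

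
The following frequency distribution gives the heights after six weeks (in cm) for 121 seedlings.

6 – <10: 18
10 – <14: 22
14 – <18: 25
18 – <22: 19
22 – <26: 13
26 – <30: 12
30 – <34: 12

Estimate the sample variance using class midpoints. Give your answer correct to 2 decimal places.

Midpoints: 8, 12, 16, 20, 24, 28, 32
n = 121, Σfm = 2220, mean = 18.3471
Σfm² = 47504
Σf(m − x̄)² = Σfm² − (Σfm)²/n = 47504 − 2220²/121 = 6773.4215
Sample variance = 6773.4215 / 120 = 56.4452

56.45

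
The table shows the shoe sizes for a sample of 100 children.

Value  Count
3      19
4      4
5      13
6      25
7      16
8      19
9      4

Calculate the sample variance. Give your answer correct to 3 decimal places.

3.299

Values: 3, 4, 5, 6, 7, 8, 9
n = 100, Σfx = 588, mean = 5.8800
Σfx² = 3784
Σf(x − x̄)² = Σfx² − (Σfx)²/n = 3784 − 588²/100 = 326.5600
Sample variance = 326.5600 / 99 = 3.2986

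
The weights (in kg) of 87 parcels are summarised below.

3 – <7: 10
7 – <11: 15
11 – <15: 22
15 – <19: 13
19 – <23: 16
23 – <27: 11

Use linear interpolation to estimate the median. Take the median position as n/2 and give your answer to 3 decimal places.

14.364

Cumulative frequencies: 10, 25, 47, 60, 76, 87
n = 87; position = n/2 = 43.5.
This falls in the class 11 – <15: L = 11, F = 25, f = 22, h = 4.
Median ≈ 11 + ((43.5 − 25) / 22) × 4 = 14.3636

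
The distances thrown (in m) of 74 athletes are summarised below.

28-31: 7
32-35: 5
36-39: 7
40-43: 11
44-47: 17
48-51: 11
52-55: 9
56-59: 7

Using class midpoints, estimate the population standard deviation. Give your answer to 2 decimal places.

Midpoints: 29.5, 33.5, 37.5, 41.5, 45.5, 49.5, 53.5, 57.5
n = 74, Σfm = 3295, mean = 44.5270
Σfm² = 151542.5
Σf(m − x̄)² = Σfm² − (Σfm)²/n = 151542.5 − 3295²/74 = 4825.9459
Population variance = 4825.9459 / 74 = 65.2155
Standard deviation = √65.2155 = 8.0756

8.08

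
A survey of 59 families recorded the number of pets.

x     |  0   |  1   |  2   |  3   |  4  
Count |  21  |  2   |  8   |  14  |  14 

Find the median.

Cumulative frequencies: 21, 23, 31, 45, 59
n = 59, so the median is the value in position (n+1)/2 = 30.
Position 30 falls at value 2.

2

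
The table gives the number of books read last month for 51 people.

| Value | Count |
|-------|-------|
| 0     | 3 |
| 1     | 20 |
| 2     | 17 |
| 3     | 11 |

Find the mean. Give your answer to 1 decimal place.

1.7

Values: 0, 1, 2, 3
Σfx = 3×0 + 20×1 + 17×2 + 11×3 = 87
n = Σf = 51
Mean = 87 / 51 = 1.7059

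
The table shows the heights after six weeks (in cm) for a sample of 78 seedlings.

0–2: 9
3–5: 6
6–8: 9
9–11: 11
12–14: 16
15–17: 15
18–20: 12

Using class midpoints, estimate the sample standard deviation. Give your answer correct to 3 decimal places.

5.753

Midpoints: 1, 4, 7, 10, 13, 16, 19
n = 78, Σfm = 882, mean = 11.3077
Σfm² = 12522
Σf(m − x̄)² = Σfm² − (Σfm)²/n = 12522 − 882²/78 = 2548.6154
Sample variance = 2548.6154 / 77 = 33.0989
Standard deviation = √33.0989 = 5.7532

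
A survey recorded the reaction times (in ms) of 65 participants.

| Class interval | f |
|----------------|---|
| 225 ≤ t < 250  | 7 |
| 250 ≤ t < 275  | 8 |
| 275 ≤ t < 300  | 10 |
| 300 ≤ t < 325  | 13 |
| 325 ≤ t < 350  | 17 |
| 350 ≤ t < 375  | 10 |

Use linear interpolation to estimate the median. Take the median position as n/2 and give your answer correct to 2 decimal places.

314.42

Cumulative frequencies: 7, 15, 25, 38, 55, 65
n = 65; position = n/2 = 32.5.
This falls in the class 300 ≤ t < 325: L = 300, F = 25, f = 13, h = 25.
Median ≈ 300 + ((32.5 − 25) / 13) × 25 = 314.4231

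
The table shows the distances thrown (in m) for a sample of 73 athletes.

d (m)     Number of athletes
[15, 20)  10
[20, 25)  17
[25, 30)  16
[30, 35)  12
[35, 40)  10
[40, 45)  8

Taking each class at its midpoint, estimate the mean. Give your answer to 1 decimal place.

Midpoints: 17.5, 22.5, 27.5, 32.5, 37.5, 42.5
Σfm = 10×17.5 + 17×22.5 + 16×27.5 + 12×32.5 + 10×37.5 + 8×42.5 = 2102.5
n = Σf = 73
Mean = 2102.5 / 73 = 28.8014

28.8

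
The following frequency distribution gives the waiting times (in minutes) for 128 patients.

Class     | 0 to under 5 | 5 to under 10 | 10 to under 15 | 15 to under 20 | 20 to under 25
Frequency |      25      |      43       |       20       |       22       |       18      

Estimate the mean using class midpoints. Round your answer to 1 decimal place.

Midpoints: 2.5, 7.5, 12.5, 17.5, 22.5
Σfm = 25×2.5 + 43×7.5 + 20×12.5 + 22×17.5 + 18×22.5 = 1425
n = Σf = 128
Mean = 1425 / 128 = 11.1328

11.1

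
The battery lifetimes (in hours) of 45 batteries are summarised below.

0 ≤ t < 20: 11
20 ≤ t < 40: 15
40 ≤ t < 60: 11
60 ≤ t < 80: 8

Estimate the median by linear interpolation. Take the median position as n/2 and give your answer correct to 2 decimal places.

35.33

Cumulative frequencies: 11, 26, 37, 45
n = 45; position = n/2 = 22.5.
This falls in the class 20 ≤ t < 40: L = 20, F = 11, f = 15, h = 20.
Median ≈ 20 + ((22.5 − 11) / 15) × 20 = 35.3333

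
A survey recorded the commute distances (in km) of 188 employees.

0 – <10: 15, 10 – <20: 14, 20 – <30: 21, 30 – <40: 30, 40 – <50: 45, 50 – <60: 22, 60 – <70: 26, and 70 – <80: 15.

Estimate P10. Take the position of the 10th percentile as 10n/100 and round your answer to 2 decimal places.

12.71

Cumulative frequencies: 15, 29, 50, 80, 125, 147, 173, 188
n = 188; position = 10n/100 = 18.8.
This falls in the class 10 – <20: L = 10, F = 15, f = 14, h = 10.
10th percentile ≈ 10 + ((18.8 − 15) / 14) × 10 = 12.7143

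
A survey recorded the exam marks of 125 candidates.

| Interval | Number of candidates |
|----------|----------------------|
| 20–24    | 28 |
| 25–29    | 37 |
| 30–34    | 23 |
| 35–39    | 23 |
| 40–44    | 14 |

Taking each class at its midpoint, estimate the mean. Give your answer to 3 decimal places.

Midpoints: 22, 27, 32, 37, 42
Σfm = 28×22 + 37×27 + 23×32 + 23×37 + 14×42 = 3790
n = Σf = 125
Mean = 3790 / 125 = 30.3200

30.320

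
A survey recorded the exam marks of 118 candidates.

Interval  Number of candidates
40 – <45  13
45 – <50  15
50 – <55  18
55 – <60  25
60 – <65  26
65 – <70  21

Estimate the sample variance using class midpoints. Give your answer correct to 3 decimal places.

64.517

Midpoints: 42.5, 47.5, 52.5, 57.5, 62.5, 67.5
n = 118, Σfm = 6690, mean = 56.6949
Σfm² = 386837.5
Σf(m − x̄)² = Σfm² − (Σfm)²/n = 386837.5 − 6690²/118 = 7548.5169
Sample variance = 7548.5169 / 117 = 64.5172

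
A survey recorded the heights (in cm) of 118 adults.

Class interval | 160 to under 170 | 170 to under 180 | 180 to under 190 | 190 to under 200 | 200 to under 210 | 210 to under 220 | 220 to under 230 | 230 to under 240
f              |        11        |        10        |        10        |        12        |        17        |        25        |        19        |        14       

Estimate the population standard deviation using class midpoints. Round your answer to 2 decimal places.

Midpoints: 165, 175, 185, 195, 205, 215, 225, 235
n = 118, Σfm = 24180, mean = 204.9153
Σfm² = 5009350
Σf(m − x̄)² = Σfm² − (Σfm)²/n = 5009350 − 24180²/118 = 54499.1525
Population variance = 54499.1525 / 118 = 461.8572
Standard deviation = √461.8572 = 21.4909

21.49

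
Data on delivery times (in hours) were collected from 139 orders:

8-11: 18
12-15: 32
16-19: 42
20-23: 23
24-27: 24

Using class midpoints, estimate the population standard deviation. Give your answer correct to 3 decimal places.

5.066

Midpoints: 9.5, 13.5, 17.5, 21.5, 25.5
n = 139, Σfm = 2444.5, mean = 17.5863
Σfm² = 46556.75
Σf(m − x̄)² = Σfm² − (Σfm)²/n = 46556.75 − 2444.5²/139 = 3566.9640
Population variance = 3566.9640 / 139 = 25.6616
Standard deviation = √25.6616 = 5.0657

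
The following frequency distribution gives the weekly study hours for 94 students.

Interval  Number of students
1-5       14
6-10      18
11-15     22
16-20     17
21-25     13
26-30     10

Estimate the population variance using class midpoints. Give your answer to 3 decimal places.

59.906

Midpoints: 3, 8, 13, 18, 23, 28
n = 94, Σfm = 1357, mean = 14.4362
Σfm² = 25221
Σf(m − x̄)² = Σfm² − (Σfm)²/n = 25221 − 1357²/94 = 5631.1170
Population variance = 5631.1170 / 94 = 59.9055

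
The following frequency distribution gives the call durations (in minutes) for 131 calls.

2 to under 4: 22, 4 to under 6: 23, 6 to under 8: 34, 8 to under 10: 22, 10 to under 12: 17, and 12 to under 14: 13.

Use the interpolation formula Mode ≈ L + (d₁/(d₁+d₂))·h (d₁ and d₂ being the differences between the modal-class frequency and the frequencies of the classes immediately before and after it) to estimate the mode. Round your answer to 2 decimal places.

Modal class: 6 to under 8 (highest frequency 34).
d₁ = 34 − 23 = 11, d₂ = 34 − 22 = 12
Mode ≈ 6 + (11/(11+12)) × 2 = 6 + 0.9565 = 6.9565

6.96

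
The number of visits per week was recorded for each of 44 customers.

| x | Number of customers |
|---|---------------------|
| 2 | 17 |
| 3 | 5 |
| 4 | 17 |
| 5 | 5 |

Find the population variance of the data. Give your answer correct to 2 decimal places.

Values: 2, 3, 4, 5
n = 44, Σfx = 142, mean = 3.2273
Σfx² = 510
Σf(x − x̄)² = Σfx² − (Σfx)²/n = 510 − 142²/44 = 51.7273
Population variance = 51.7273 / 44 = 1.1756

1.18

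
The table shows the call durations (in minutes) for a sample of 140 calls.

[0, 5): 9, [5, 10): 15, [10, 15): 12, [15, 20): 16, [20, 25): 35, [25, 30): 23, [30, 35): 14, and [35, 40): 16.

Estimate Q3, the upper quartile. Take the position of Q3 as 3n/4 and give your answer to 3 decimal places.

28.913

Cumulative frequencies: 9, 24, 36, 52, 87, 110, 124, 140
n = 140; position = 3n/4 = 105.
This falls in the class [25, 30): L = 25, F = 87, f = 23, h = 5.
Upper quartile ≈ 25 + ((105 − 87) / 23) × 5 = 28.9130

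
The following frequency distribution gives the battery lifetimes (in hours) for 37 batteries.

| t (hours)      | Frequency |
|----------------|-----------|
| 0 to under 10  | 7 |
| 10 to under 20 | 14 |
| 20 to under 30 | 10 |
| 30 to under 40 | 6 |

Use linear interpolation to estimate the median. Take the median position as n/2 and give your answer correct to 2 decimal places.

18.21

Cumulative frequencies: 7, 21, 31, 37
n = 37; position = n/2 = 18.5.
This falls in the class 10 to under 20: L = 10, F = 7, f = 14, h = 10.
Median ≈ 10 + ((18.5 − 7) / 14) × 10 = 18.2143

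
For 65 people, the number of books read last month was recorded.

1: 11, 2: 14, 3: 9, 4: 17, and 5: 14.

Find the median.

3

Cumulative frequencies: 11, 25, 34, 51, 65
n = 65, so the median is the value in position (n+1)/2 = 33.
Position 33 falls at value 3.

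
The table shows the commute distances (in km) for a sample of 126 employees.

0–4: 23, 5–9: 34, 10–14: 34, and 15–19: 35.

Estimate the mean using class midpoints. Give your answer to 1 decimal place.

Midpoints: 2, 7, 12, 17
Σfm = 23×2 + 34×7 + 34×12 + 35×17 = 1287
n = Σf = 126
Mean = 1287 / 126 = 10.2143

10.2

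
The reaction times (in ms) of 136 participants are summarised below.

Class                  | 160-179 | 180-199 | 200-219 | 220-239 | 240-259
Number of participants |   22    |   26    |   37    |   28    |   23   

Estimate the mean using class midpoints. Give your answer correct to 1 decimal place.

Midpoints: 169.5, 189.5, 209.5, 229.5, 249.5
Σfm = 22×169.5 + 26×189.5 + 37×209.5 + 28×229.5 + 23×249.5 = 28572
n = Σf = 136
Mean = 28572 / 136 = 210.0882

210.1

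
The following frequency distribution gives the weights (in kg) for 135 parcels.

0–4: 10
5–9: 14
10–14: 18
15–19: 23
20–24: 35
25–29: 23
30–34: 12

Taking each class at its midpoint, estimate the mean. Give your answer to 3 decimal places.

Midpoints: 2, 7, 12, 17, 22, 27, 32
Σfm = 10×2 + 14×7 + 18×12 + 23×17 + 35×22 + 23×27 + 12×32 = 2500
n = Σf = 135
Mean = 2500 / 135 = 18.5185

18.519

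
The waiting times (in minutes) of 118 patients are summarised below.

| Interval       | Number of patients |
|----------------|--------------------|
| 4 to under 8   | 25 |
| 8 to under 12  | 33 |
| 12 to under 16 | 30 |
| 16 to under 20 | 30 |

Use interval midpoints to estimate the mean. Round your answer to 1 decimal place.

12.2

Midpoints: 6, 10, 14, 18
Σfm = 25×6 + 33×10 + 30×14 + 30×18 = 1440
n = Σf = 118
Mean = 1440 / 118 = 12.2034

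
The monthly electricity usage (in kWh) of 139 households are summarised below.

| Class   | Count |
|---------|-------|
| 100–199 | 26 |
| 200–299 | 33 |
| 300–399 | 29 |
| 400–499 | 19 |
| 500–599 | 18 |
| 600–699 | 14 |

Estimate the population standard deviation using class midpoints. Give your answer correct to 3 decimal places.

159.352

Midpoints: 149.5, 249.5, 349.5, 449.5, 549.5, 649.5
n = 139, Σfm = 49780.5, mean = 358.1331
Σfm² = 21357684.75
Σf(m − x̄)² = Σfm² − (Σfm)²/n = 21357684.75 − 49780.5²/139 = 3529640.2878
Population variance = 3529640.2878 / 139 = 25393.0956
Standard deviation = √25393.0956 = 159.3521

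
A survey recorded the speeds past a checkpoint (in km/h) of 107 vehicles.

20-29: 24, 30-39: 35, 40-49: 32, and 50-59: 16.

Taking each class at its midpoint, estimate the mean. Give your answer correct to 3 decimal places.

38.238

Midpoints: 24.5, 34.5, 44.5, 54.5
Σfm = 24×24.5 + 35×34.5 + 32×44.5 + 16×54.5 = 4091.5
n = Σf = 107
Mean = 4091.5 / 107 = 38.2383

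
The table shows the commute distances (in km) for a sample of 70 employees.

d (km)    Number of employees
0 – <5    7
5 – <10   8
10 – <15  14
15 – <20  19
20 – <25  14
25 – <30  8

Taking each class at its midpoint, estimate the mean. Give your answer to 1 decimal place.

Midpoints: 2.5, 7.5, 12.5, 17.5, 22.5, 27.5
Σfm = 7×2.5 + 8×7.5 + 14×12.5 + 19×17.5 + 14×22.5 + 8×27.5 = 1120
n = Σf = 70
Mean = 1120 / 70 = 16.0000

16.0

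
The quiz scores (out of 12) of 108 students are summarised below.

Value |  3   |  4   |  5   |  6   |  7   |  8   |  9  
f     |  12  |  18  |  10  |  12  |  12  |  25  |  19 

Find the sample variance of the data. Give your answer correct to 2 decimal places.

Values: 3, 4, 5, 6, 7, 8, 9
n = 108, Σfx = 685, mean = 6.3426
Σfx² = 4805
Σf(x − x̄)² = Σfx² − (Σfx)²/n = 4805 − 685²/108 = 460.3241
Sample variance = 460.3241 / 107 = 4.3021

4.30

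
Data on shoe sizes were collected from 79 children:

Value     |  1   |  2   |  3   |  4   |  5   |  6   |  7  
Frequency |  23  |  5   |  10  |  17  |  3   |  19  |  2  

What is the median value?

Cumulative frequencies: 23, 28, 38, 55, 58, 77, 79
n = 79, so the median is the value in position (n+1)/2 = 40.
Position 40 falls at value 4.

4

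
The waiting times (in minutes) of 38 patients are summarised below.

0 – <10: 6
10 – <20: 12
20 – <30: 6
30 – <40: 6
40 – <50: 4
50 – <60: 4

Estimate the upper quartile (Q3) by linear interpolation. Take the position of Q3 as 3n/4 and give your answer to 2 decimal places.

Cumulative frequencies: 6, 18, 24, 30, 34, 38
n = 38; position = 3n/4 = 28.5.
This falls in the class 30 – <40: L = 30, F = 24, f = 6, h = 10.
Upper quartile ≈ 30 + ((28.5 − 24) / 6) × 10 = 37.5000

37.50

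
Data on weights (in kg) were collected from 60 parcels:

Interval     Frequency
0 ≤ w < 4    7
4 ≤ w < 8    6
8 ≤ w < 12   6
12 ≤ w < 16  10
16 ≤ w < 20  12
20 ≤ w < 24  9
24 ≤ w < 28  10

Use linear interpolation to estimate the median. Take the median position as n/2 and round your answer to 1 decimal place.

Cumulative frequencies: 7, 13, 19, 29, 41, 50, 60
n = 60; position = n/2 = 30.
This falls in the class 16 ≤ w < 20: L = 16, F = 29, f = 12, h = 4.
Median ≈ 16 + ((30 − 29) / 12) × 4 = 16.3333

16.3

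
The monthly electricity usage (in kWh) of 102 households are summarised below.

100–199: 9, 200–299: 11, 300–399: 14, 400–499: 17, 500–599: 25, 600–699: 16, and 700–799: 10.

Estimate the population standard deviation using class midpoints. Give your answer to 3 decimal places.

174.994

Midpoints: 149.5, 249.5, 349.5, 449.5, 549.5, 649.5, 749.5
n = 102, Σfm = 48249, mean = 473.0294
Σfm² = 25946725.5
Σf(m − x̄)² = Σfm² − (Σfm)²/n = 25946725.5 − 48249²/102 = 3123529.4118
Population variance = 3123529.4118 / 102 = 30622.8374
Standard deviation = √30622.8374 = 174.9938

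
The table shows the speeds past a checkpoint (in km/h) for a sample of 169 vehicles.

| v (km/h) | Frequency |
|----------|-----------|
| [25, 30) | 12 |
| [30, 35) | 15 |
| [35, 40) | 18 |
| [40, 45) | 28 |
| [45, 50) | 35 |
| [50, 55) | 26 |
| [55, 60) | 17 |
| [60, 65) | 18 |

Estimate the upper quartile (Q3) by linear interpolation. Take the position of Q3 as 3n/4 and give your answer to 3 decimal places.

Cumulative frequencies: 12, 27, 45, 73, 108, 134, 151, 169
n = 169; position = 3n/4 = 126.75.
This falls in the class [50, 55): L = 50, F = 108, f = 26, h = 5.
Upper quartile ≈ 50 + ((126.75 − 108) / 26) × 5 = 53.6058

53.606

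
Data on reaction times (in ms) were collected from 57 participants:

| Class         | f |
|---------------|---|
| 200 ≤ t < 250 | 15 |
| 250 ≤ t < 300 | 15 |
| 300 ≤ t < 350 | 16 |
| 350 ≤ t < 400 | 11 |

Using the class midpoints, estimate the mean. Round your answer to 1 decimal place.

Midpoints: 225, 275, 325, 375
Σfm = 15×225 + 15×275 + 16×325 + 11×375 = 16825
n = Σf = 57
Mean = 16825 / 57 = 295.1754

295.2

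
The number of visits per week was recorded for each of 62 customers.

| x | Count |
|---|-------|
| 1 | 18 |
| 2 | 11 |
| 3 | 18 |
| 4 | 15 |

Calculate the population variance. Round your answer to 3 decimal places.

Values: 1, 2, 3, 4
n = 62, Σfx = 154, mean = 2.4839
Σfx² = 464
Σf(x − x̄)² = Σfx² − (Σfx)²/n = 464 − 154²/62 = 81.4839
Population variance = 81.4839 / 62 = 1.3143

1.314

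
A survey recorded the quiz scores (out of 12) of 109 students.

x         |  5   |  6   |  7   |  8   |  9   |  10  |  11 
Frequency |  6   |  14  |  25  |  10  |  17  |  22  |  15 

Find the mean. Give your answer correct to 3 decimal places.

Values: 5, 6, 7, 8, 9, 10, 11
Σfx = 6×5 + 14×6 + 25×7 + 10×8 + 17×9 + 22×10 + 15×11 = 907
n = Σf = 109
Mean = 907 / 109 = 8.3211

8.321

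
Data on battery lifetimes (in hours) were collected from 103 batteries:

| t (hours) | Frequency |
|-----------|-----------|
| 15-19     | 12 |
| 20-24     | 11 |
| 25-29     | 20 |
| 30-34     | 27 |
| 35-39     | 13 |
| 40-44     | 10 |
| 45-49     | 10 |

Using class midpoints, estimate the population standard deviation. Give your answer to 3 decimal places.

Midpoints: 17, 22, 27, 32, 37, 42, 47
n = 103, Σfm = 3221, mean = 31.2718
Σfm² = 108547
Σf(m − x̄)² = Σfm² − (Σfm)²/n = 108547 − 3221²/103 = 7820.3883
Population variance = 7820.3883 / 103 = 75.9261
Standard deviation = √75.9261 = 8.7136

8.714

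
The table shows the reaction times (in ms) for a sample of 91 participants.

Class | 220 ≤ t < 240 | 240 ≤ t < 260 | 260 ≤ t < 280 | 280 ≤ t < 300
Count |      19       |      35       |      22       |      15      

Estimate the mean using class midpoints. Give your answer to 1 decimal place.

Midpoints: 230, 250, 270, 290
Σfm = 19×230 + 35×250 + 22×270 + 15×290 = 23410
n = Σf = 91
Mean = 23410 / 91 = 257.2527

257.3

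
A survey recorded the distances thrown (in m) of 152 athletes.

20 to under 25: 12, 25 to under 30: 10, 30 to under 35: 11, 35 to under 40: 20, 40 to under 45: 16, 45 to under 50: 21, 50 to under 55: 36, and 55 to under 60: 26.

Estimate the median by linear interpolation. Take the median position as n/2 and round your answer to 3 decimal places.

Cumulative frequencies: 12, 22, 33, 53, 69, 90, 126, 152
n = 152; position = n/2 = 76.
This falls in the class 45 to under 50: L = 45, F = 69, f = 21, h = 5.
Median ≈ 45 + ((76 − 69) / 21) × 5 = 46.6667

46.667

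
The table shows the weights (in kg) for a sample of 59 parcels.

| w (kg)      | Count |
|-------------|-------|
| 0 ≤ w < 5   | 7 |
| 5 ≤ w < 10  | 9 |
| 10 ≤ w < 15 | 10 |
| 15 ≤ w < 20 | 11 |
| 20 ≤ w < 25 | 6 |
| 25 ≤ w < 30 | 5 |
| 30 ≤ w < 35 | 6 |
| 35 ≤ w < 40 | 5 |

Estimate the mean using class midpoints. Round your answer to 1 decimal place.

17.9

Midpoints: 2.5, 7.5, 12.5, 17.5, 22.5, 27.5, 32.5, 37.5
Σfm = 7×2.5 + 9×7.5 + 10×12.5 + 11×17.5 + 6×22.5 + 5×27.5 + 6×32.5 + 5×37.5 = 1057.5
n = Σf = 59
Mean = 1057.5 / 59 = 17.9237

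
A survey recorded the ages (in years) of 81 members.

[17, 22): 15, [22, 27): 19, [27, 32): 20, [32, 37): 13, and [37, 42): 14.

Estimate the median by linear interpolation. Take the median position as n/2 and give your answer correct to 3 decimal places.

28.625

Cumulative frequencies: 15, 34, 54, 67, 81
n = 81; position = n/2 = 40.5.
This falls in the class [27, 32): L = 27, F = 34, f = 20, h = 5.
Median ≈ 27 + ((40.5 − 34) / 20) × 5 = 28.6250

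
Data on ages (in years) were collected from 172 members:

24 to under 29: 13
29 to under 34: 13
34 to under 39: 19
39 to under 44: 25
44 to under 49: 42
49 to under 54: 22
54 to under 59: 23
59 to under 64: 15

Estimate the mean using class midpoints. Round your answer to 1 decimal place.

Midpoints: 26.5, 31.5, 36.5, 41.5, 46.5, 51.5, 56.5, 61.5
Σfm = 13×26.5 + 13×31.5 + 19×36.5 + 25×41.5 + 42×46.5 + 22×51.5 + 23×56.5 + 15×61.5 = 7793
n = Σf = 172
Mean = 7793 / 172 = 45.3081

45.3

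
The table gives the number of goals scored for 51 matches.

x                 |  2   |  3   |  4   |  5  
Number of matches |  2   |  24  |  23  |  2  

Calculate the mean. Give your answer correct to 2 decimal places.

3.49

Values: 2, 3, 4, 5
Σfx = 2×2 + 24×3 + 23×4 + 2×5 = 178
n = Σf = 51
Mean = 178 / 51 = 3.4902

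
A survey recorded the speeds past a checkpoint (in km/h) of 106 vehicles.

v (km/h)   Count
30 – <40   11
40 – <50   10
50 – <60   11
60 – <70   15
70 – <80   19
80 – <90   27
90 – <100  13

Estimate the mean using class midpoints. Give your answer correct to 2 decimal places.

69.53

Midpoints: 35, 45, 55, 65, 75, 85, 95
Σfm = 11×35 + 10×45 + 11×55 + 15×65 + 19×75 + 27×85 + 13×95 = 7370
n = Σf = 106
Mean = 7370 / 106 = 69.5283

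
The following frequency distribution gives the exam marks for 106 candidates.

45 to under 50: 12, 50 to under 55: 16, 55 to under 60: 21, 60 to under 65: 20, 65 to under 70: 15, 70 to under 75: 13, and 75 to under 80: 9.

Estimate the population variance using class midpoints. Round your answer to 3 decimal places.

79.443

Midpoints: 47.5, 52.5, 57.5, 62.5, 67.5, 72.5, 77.5
n = 106, Σfm = 6520, mean = 61.5094
Σfm² = 409462.5
Σf(m − x̄)² = Σfm² − (Σfm)²/n = 409462.5 − 6520²/106 = 8420.9906
Population variance = 8420.9906 / 106 = 79.4433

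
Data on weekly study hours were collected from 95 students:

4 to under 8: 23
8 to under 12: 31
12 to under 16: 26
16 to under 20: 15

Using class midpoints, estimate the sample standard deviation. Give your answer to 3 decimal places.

Midpoints: 6, 10, 14, 18
n = 95, Σfm = 1082, mean = 11.3895
Σfm² = 13884
Σf(m − x̄)² = Σfm² − (Σfm)²/n = 13884 − 1082²/95 = 1560.5895
Sample variance = 1560.5895 / 94 = 16.6020
Standard deviation = √16.6020 = 4.0746

4.075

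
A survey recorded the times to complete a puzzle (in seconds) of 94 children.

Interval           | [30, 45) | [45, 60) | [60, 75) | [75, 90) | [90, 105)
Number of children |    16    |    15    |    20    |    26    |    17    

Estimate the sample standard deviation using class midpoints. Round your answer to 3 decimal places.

20.352

Midpoints: 37.5, 52.5, 67.5, 82.5, 97.5
n = 94, Σfm = 6540, mean = 69.5745
Σfm² = 493537.5
Σf(m − x̄)² = Σfm² − (Σfm)²/n = 493537.5 − 6540²/94 = 38520.4787
Sample variance = 38520.4787 / 93 = 414.1987
Standard deviation = √414.1987 = 20.3519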